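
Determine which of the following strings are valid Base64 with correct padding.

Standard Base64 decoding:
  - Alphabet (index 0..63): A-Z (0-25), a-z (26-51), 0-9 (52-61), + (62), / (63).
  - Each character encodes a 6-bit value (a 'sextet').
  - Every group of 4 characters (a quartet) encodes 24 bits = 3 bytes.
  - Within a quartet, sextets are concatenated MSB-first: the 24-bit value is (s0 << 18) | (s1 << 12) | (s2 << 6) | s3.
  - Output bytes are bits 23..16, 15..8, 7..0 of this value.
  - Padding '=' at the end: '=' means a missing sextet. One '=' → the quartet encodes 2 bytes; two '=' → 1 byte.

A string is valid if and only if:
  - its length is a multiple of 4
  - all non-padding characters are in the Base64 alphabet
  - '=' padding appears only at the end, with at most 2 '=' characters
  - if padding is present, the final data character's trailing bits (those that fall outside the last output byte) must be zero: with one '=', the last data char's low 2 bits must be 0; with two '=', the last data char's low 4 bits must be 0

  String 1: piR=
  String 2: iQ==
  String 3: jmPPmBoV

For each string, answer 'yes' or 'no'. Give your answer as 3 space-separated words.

Answer: no yes yes

Derivation:
String 1: 'piR=' → invalid (bad trailing bits)
String 2: 'iQ==' → valid
String 3: 'jmPPmBoV' → valid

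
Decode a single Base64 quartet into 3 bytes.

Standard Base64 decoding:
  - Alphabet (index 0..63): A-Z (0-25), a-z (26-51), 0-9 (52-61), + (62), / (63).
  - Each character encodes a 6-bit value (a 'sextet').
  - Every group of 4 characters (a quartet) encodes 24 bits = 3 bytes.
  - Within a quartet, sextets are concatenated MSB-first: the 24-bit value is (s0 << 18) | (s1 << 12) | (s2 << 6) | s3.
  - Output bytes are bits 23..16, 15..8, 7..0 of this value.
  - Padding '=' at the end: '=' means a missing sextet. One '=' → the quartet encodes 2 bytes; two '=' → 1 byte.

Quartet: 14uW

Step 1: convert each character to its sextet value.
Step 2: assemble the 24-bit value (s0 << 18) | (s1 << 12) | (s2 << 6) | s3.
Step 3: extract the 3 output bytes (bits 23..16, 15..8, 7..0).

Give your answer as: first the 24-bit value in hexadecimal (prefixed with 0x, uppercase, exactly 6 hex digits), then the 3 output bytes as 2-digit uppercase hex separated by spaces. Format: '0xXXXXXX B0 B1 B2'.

Sextets: 1=53, 4=56, u=46, W=22
24-bit: (53<<18) | (56<<12) | (46<<6) | 22
      = 0xD40000 | 0x038000 | 0x000B80 | 0x000016
      = 0xD78B96
Bytes: (v>>16)&0xFF=D7, (v>>8)&0xFF=8B, v&0xFF=96

Answer: 0xD78B96 D7 8B 96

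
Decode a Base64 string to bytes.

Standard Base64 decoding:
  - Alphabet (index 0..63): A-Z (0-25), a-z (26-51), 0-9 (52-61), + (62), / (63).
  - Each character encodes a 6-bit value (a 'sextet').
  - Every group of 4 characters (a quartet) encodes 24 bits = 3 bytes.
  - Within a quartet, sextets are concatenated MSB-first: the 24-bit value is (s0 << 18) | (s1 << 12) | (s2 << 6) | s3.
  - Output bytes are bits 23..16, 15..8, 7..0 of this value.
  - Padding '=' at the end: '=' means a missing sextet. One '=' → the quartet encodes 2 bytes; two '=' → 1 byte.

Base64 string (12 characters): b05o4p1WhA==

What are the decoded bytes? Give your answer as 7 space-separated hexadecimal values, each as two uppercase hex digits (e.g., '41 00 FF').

After char 0 ('b'=27): chars_in_quartet=1 acc=0x1B bytes_emitted=0
After char 1 ('0'=52): chars_in_quartet=2 acc=0x6F4 bytes_emitted=0
After char 2 ('5'=57): chars_in_quartet=3 acc=0x1BD39 bytes_emitted=0
After char 3 ('o'=40): chars_in_quartet=4 acc=0x6F4E68 -> emit 6F 4E 68, reset; bytes_emitted=3
After char 4 ('4'=56): chars_in_quartet=1 acc=0x38 bytes_emitted=3
After char 5 ('p'=41): chars_in_quartet=2 acc=0xE29 bytes_emitted=3
After char 6 ('1'=53): chars_in_quartet=3 acc=0x38A75 bytes_emitted=3
After char 7 ('W'=22): chars_in_quartet=4 acc=0xE29D56 -> emit E2 9D 56, reset; bytes_emitted=6
After char 8 ('h'=33): chars_in_quartet=1 acc=0x21 bytes_emitted=6
After char 9 ('A'=0): chars_in_quartet=2 acc=0x840 bytes_emitted=6
Padding '==': partial quartet acc=0x840 -> emit 84; bytes_emitted=7

Answer: 6F 4E 68 E2 9D 56 84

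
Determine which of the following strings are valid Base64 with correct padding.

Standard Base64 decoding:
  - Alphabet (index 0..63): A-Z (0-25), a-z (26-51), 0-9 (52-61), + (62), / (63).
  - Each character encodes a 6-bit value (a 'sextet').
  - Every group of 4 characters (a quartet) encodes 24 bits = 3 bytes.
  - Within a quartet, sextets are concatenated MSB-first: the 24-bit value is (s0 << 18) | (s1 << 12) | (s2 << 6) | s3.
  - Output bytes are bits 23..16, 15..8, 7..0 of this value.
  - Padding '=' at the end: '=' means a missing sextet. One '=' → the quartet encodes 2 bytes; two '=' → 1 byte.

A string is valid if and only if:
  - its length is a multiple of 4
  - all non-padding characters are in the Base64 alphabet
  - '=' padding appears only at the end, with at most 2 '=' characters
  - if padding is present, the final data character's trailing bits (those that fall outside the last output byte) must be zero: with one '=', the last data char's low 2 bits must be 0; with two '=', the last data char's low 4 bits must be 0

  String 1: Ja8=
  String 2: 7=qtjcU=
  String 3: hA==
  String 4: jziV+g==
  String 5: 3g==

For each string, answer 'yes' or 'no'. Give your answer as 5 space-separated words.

Answer: yes no yes yes yes

Derivation:
String 1: 'Ja8=' → valid
String 2: '7=qtjcU=' → invalid (bad char(s): ['=']; '=' in middle)
String 3: 'hA==' → valid
String 4: 'jziV+g==' → valid
String 5: '3g==' → valid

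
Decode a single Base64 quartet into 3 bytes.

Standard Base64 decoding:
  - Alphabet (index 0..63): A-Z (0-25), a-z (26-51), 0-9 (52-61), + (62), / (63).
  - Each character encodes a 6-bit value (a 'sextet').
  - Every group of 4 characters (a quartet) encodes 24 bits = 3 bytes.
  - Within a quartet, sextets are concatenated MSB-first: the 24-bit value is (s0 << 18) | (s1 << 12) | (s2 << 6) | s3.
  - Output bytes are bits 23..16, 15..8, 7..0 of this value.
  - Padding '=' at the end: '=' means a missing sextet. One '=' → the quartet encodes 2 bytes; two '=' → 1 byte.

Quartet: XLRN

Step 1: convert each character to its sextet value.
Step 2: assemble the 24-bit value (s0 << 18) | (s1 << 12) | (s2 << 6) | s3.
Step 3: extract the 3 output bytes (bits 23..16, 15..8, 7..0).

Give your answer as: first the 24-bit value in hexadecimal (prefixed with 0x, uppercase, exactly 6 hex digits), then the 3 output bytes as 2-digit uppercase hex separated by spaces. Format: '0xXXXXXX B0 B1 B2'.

Answer: 0x5CB44D 5C B4 4D

Derivation:
Sextets: X=23, L=11, R=17, N=13
24-bit: (23<<18) | (11<<12) | (17<<6) | 13
      = 0x5C0000 | 0x00B000 | 0x000440 | 0x00000D
      = 0x5CB44D
Bytes: (v>>16)&0xFF=5C, (v>>8)&0xFF=B4, v&0xFF=4D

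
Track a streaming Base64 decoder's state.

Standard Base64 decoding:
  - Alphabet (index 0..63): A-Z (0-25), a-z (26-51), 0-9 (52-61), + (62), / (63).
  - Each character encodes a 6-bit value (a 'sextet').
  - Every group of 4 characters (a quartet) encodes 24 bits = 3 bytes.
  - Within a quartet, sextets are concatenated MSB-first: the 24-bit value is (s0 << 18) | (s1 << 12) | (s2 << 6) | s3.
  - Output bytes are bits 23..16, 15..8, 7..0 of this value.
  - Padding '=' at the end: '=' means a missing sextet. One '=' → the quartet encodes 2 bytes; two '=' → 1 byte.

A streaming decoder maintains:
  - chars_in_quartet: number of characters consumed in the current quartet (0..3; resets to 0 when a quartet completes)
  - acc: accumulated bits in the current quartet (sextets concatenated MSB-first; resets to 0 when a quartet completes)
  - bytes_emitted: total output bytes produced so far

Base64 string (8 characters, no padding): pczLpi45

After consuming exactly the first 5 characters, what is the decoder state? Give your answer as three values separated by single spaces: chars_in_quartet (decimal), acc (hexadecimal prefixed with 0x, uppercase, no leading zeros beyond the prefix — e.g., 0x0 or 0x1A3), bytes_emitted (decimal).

Answer: 1 0x29 3

Derivation:
After char 0 ('p'=41): chars_in_quartet=1 acc=0x29 bytes_emitted=0
After char 1 ('c'=28): chars_in_quartet=2 acc=0xA5C bytes_emitted=0
After char 2 ('z'=51): chars_in_quartet=3 acc=0x29733 bytes_emitted=0
After char 3 ('L'=11): chars_in_quartet=4 acc=0xA5CCCB -> emit A5 CC CB, reset; bytes_emitted=3
After char 4 ('p'=41): chars_in_quartet=1 acc=0x29 bytes_emitted=3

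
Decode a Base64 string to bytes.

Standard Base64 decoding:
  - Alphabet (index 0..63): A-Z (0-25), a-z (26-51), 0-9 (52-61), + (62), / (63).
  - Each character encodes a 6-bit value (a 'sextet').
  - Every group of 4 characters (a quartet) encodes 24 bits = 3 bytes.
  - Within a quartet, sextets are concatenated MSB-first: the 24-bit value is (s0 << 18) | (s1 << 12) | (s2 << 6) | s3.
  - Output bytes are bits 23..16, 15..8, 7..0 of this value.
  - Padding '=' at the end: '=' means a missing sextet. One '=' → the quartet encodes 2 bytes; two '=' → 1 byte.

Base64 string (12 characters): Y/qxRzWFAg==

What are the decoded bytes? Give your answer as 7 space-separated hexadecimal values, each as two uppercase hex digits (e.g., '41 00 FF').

Answer: 63 FA B1 47 35 85 02

Derivation:
After char 0 ('Y'=24): chars_in_quartet=1 acc=0x18 bytes_emitted=0
After char 1 ('/'=63): chars_in_quartet=2 acc=0x63F bytes_emitted=0
After char 2 ('q'=42): chars_in_quartet=3 acc=0x18FEA bytes_emitted=0
After char 3 ('x'=49): chars_in_quartet=4 acc=0x63FAB1 -> emit 63 FA B1, reset; bytes_emitted=3
After char 4 ('R'=17): chars_in_quartet=1 acc=0x11 bytes_emitted=3
After char 5 ('z'=51): chars_in_quartet=2 acc=0x473 bytes_emitted=3
After char 6 ('W'=22): chars_in_quartet=3 acc=0x11CD6 bytes_emitted=3
After char 7 ('F'=5): chars_in_quartet=4 acc=0x473585 -> emit 47 35 85, reset; bytes_emitted=6
After char 8 ('A'=0): chars_in_quartet=1 acc=0x0 bytes_emitted=6
After char 9 ('g'=32): chars_in_quartet=2 acc=0x20 bytes_emitted=6
Padding '==': partial quartet acc=0x20 -> emit 02; bytes_emitted=7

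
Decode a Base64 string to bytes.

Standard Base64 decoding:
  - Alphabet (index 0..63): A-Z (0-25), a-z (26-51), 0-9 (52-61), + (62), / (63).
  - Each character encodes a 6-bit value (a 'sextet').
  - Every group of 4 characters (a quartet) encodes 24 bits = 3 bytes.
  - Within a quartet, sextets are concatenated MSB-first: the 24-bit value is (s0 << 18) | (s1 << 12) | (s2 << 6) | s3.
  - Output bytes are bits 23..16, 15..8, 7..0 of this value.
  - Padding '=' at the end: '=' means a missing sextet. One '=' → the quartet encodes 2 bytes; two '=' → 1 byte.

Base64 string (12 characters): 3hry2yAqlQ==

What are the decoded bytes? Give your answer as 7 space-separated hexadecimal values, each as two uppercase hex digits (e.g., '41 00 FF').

After char 0 ('3'=55): chars_in_quartet=1 acc=0x37 bytes_emitted=0
After char 1 ('h'=33): chars_in_quartet=2 acc=0xDE1 bytes_emitted=0
After char 2 ('r'=43): chars_in_quartet=3 acc=0x3786B bytes_emitted=0
After char 3 ('y'=50): chars_in_quartet=4 acc=0xDE1AF2 -> emit DE 1A F2, reset; bytes_emitted=3
After char 4 ('2'=54): chars_in_quartet=1 acc=0x36 bytes_emitted=3
After char 5 ('y'=50): chars_in_quartet=2 acc=0xDB2 bytes_emitted=3
After char 6 ('A'=0): chars_in_quartet=3 acc=0x36C80 bytes_emitted=3
After char 7 ('q'=42): chars_in_quartet=4 acc=0xDB202A -> emit DB 20 2A, reset; bytes_emitted=6
After char 8 ('l'=37): chars_in_quartet=1 acc=0x25 bytes_emitted=6
After char 9 ('Q'=16): chars_in_quartet=2 acc=0x950 bytes_emitted=6
Padding '==': partial quartet acc=0x950 -> emit 95; bytes_emitted=7

Answer: DE 1A F2 DB 20 2A 95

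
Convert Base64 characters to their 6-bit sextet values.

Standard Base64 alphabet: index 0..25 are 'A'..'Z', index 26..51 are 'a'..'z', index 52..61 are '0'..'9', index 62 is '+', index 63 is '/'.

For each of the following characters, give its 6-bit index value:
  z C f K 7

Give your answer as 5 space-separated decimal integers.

'z': a..z range, 26 + ord('z') − ord('a') = 51
'C': A..Z range, ord('C') − ord('A') = 2
'f': a..z range, 26 + ord('f') − ord('a') = 31
'K': A..Z range, ord('K') − ord('A') = 10
'7': 0..9 range, 52 + ord('7') − ord('0') = 59

Answer: 51 2 31 10 59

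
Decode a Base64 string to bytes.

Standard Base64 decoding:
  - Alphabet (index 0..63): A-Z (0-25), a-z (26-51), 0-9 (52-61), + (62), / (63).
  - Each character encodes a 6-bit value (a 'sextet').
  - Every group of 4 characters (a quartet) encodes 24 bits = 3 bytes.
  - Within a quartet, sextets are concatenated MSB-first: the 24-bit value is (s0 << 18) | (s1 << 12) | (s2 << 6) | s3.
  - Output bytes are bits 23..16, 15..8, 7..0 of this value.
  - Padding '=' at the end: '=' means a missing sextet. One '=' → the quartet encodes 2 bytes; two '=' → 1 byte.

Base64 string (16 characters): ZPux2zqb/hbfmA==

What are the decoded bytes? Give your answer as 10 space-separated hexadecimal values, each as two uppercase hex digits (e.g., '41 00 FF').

Answer: 64 FB B1 DB 3A 9B FE 16 DF 98

Derivation:
After char 0 ('Z'=25): chars_in_quartet=1 acc=0x19 bytes_emitted=0
After char 1 ('P'=15): chars_in_quartet=2 acc=0x64F bytes_emitted=0
After char 2 ('u'=46): chars_in_quartet=3 acc=0x193EE bytes_emitted=0
After char 3 ('x'=49): chars_in_quartet=4 acc=0x64FBB1 -> emit 64 FB B1, reset; bytes_emitted=3
After char 4 ('2'=54): chars_in_quartet=1 acc=0x36 bytes_emitted=3
After char 5 ('z'=51): chars_in_quartet=2 acc=0xDB3 bytes_emitted=3
After char 6 ('q'=42): chars_in_quartet=3 acc=0x36CEA bytes_emitted=3
After char 7 ('b'=27): chars_in_quartet=4 acc=0xDB3A9B -> emit DB 3A 9B, reset; bytes_emitted=6
After char 8 ('/'=63): chars_in_quartet=1 acc=0x3F bytes_emitted=6
After char 9 ('h'=33): chars_in_quartet=2 acc=0xFE1 bytes_emitted=6
After char 10 ('b'=27): chars_in_quartet=3 acc=0x3F85B bytes_emitted=6
After char 11 ('f'=31): chars_in_quartet=4 acc=0xFE16DF -> emit FE 16 DF, reset; bytes_emitted=9
After char 12 ('m'=38): chars_in_quartet=1 acc=0x26 bytes_emitted=9
After char 13 ('A'=0): chars_in_quartet=2 acc=0x980 bytes_emitted=9
Padding '==': partial quartet acc=0x980 -> emit 98; bytes_emitted=10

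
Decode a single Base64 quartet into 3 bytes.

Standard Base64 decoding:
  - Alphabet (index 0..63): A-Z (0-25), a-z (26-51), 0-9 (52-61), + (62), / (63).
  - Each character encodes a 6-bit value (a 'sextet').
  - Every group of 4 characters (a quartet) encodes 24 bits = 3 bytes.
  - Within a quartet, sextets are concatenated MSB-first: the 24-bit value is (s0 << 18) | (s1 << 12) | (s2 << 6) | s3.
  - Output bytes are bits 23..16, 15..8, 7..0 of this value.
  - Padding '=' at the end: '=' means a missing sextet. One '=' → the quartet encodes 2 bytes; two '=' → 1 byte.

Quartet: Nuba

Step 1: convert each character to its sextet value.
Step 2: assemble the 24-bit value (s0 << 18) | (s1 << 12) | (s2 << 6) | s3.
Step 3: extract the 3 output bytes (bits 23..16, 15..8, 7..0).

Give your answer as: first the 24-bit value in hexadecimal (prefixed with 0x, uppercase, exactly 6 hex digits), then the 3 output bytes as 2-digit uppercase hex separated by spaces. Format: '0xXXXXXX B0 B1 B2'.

Sextets: N=13, u=46, b=27, a=26
24-bit: (13<<18) | (46<<12) | (27<<6) | 26
      = 0x340000 | 0x02E000 | 0x0006C0 | 0x00001A
      = 0x36E6DA
Bytes: (v>>16)&0xFF=36, (v>>8)&0xFF=E6, v&0xFF=DA

Answer: 0x36E6DA 36 E6 DA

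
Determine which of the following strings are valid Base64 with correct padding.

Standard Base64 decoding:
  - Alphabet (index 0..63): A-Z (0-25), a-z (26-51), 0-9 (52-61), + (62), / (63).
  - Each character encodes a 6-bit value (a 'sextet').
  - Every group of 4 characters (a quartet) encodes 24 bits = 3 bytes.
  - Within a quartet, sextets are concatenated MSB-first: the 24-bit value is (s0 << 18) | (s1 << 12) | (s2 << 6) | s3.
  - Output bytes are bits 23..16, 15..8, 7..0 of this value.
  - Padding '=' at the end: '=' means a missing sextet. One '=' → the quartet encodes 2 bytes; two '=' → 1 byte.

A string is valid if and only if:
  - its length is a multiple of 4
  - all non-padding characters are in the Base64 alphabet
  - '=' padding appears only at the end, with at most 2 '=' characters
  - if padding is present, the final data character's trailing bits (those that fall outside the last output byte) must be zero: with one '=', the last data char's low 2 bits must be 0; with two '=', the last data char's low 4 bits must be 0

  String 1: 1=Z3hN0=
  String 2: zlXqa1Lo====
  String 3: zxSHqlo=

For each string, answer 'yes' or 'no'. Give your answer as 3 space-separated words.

String 1: '1=Z3hN0=' → invalid (bad char(s): ['=']; '=' in middle)
String 2: 'zlXqa1Lo====' → invalid (4 pad chars (max 2))
String 3: 'zxSHqlo=' → valid

Answer: no no yes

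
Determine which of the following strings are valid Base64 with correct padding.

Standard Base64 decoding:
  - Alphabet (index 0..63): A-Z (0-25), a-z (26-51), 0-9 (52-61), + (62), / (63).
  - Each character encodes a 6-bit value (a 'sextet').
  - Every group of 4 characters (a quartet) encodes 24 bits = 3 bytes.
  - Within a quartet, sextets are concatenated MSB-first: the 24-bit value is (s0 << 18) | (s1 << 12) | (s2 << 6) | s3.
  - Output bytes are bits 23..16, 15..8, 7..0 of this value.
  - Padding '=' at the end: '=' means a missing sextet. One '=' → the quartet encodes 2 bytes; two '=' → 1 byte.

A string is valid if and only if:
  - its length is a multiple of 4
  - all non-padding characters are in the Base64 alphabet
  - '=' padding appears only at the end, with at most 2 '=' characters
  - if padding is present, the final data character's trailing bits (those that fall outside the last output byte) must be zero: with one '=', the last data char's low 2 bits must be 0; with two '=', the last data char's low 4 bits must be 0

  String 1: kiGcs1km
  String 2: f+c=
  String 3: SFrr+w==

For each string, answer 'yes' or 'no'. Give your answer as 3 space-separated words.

String 1: 'kiGcs1km' → valid
String 2: 'f+c=' → valid
String 3: 'SFrr+w==' → valid

Answer: yes yes yes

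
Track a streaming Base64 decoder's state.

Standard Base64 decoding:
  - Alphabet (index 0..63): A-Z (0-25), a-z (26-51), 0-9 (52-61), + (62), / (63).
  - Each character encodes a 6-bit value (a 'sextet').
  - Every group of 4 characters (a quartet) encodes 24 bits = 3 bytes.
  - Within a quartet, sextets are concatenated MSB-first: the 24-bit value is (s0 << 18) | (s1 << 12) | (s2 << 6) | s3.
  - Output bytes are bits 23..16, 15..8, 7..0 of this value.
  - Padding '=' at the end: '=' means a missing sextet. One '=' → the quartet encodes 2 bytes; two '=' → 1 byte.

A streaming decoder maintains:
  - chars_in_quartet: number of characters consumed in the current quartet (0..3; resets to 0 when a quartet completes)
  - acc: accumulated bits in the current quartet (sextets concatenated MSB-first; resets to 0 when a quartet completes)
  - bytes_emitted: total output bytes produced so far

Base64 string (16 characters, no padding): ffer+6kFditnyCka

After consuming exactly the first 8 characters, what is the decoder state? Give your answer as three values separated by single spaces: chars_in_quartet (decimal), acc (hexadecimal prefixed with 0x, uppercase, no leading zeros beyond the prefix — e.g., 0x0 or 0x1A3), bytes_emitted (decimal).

Answer: 0 0x0 6

Derivation:
After char 0 ('f'=31): chars_in_quartet=1 acc=0x1F bytes_emitted=0
After char 1 ('f'=31): chars_in_quartet=2 acc=0x7DF bytes_emitted=0
After char 2 ('e'=30): chars_in_quartet=3 acc=0x1F7DE bytes_emitted=0
After char 3 ('r'=43): chars_in_quartet=4 acc=0x7DF7AB -> emit 7D F7 AB, reset; bytes_emitted=3
After char 4 ('+'=62): chars_in_quartet=1 acc=0x3E bytes_emitted=3
After char 5 ('6'=58): chars_in_quartet=2 acc=0xFBA bytes_emitted=3
After char 6 ('k'=36): chars_in_quartet=3 acc=0x3EEA4 bytes_emitted=3
After char 7 ('F'=5): chars_in_quartet=4 acc=0xFBA905 -> emit FB A9 05, reset; bytes_emitted=6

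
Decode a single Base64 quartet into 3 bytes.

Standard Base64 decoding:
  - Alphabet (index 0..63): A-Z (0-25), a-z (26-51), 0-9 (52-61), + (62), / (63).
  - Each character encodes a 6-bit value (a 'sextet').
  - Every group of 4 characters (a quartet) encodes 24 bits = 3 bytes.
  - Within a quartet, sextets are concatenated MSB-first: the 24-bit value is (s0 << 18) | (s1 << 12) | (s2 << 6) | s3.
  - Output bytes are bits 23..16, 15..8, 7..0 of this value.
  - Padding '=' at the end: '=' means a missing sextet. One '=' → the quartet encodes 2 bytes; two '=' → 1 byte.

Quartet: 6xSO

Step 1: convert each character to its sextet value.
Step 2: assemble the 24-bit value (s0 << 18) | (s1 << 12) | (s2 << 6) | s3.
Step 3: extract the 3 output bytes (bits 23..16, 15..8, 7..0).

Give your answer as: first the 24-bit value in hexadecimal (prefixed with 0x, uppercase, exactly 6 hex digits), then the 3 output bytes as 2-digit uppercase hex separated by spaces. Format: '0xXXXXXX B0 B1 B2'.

Sextets: 6=58, x=49, S=18, O=14
24-bit: (58<<18) | (49<<12) | (18<<6) | 14
      = 0xE80000 | 0x031000 | 0x000480 | 0x00000E
      = 0xEB148E
Bytes: (v>>16)&0xFF=EB, (v>>8)&0xFF=14, v&0xFF=8E

Answer: 0xEB148E EB 14 8E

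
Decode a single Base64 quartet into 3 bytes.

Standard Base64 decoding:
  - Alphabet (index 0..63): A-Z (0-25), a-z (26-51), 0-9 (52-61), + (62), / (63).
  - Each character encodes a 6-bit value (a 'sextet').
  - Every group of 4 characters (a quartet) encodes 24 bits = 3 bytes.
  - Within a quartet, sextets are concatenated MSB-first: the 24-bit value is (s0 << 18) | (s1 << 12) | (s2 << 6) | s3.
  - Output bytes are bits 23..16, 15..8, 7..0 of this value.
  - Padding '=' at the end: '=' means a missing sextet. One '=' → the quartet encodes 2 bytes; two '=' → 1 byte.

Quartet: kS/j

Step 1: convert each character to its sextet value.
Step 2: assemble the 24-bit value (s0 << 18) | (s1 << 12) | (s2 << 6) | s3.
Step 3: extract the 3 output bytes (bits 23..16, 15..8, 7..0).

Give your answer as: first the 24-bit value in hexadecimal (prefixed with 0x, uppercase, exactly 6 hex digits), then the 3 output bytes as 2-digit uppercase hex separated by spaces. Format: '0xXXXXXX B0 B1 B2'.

Sextets: k=36, S=18, /=63, j=35
24-bit: (36<<18) | (18<<12) | (63<<6) | 35
      = 0x900000 | 0x012000 | 0x000FC0 | 0x000023
      = 0x912FE3
Bytes: (v>>16)&0xFF=91, (v>>8)&0xFF=2F, v&0xFF=E3

Answer: 0x912FE3 91 2F E3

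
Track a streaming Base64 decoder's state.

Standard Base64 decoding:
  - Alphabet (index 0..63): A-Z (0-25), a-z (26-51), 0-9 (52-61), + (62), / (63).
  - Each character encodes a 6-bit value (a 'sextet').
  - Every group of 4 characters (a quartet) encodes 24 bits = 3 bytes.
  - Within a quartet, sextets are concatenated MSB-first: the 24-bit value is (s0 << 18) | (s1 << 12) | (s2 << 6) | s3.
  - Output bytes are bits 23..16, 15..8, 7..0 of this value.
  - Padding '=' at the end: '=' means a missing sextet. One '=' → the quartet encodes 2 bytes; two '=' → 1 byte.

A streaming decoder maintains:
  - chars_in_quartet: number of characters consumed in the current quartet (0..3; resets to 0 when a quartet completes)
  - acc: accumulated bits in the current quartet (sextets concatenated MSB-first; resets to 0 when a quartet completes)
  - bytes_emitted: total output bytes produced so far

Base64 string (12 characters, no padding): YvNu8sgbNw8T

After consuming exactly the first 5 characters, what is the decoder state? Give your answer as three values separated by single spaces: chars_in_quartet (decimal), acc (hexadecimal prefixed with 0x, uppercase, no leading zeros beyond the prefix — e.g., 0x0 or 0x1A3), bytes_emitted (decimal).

After char 0 ('Y'=24): chars_in_quartet=1 acc=0x18 bytes_emitted=0
After char 1 ('v'=47): chars_in_quartet=2 acc=0x62F bytes_emitted=0
After char 2 ('N'=13): chars_in_quartet=3 acc=0x18BCD bytes_emitted=0
After char 3 ('u'=46): chars_in_quartet=4 acc=0x62F36E -> emit 62 F3 6E, reset; bytes_emitted=3
After char 4 ('8'=60): chars_in_quartet=1 acc=0x3C bytes_emitted=3

Answer: 1 0x3C 3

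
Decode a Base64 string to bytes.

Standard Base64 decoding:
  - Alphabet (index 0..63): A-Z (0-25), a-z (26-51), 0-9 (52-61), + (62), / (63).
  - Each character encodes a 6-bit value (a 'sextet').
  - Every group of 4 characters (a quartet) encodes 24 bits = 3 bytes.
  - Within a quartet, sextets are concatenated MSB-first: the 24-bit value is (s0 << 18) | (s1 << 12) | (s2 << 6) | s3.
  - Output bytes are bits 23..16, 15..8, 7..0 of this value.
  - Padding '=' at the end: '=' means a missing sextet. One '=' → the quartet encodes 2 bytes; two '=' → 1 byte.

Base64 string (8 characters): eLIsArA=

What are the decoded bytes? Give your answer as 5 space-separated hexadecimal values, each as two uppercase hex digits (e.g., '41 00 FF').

After char 0 ('e'=30): chars_in_quartet=1 acc=0x1E bytes_emitted=0
After char 1 ('L'=11): chars_in_quartet=2 acc=0x78B bytes_emitted=0
After char 2 ('I'=8): chars_in_quartet=3 acc=0x1E2C8 bytes_emitted=0
After char 3 ('s'=44): chars_in_quartet=4 acc=0x78B22C -> emit 78 B2 2C, reset; bytes_emitted=3
After char 4 ('A'=0): chars_in_quartet=1 acc=0x0 bytes_emitted=3
After char 5 ('r'=43): chars_in_quartet=2 acc=0x2B bytes_emitted=3
After char 6 ('A'=0): chars_in_quartet=3 acc=0xAC0 bytes_emitted=3
Padding '=': partial quartet acc=0xAC0 -> emit 02 B0; bytes_emitted=5

Answer: 78 B2 2C 02 B0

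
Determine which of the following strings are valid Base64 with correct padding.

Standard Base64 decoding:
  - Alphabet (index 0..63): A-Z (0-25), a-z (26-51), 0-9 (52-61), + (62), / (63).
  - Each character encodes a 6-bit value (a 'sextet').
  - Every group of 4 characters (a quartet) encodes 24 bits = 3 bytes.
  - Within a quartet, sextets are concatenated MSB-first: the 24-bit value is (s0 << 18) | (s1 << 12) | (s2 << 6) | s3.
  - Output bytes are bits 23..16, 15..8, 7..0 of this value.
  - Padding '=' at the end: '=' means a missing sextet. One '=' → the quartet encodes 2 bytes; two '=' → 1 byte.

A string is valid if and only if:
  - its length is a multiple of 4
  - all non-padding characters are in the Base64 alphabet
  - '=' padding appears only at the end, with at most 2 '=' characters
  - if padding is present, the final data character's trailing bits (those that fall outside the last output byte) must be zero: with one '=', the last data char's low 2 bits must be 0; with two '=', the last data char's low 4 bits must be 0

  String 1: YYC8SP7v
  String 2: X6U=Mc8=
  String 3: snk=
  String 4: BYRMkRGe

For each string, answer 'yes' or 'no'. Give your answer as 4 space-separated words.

Answer: yes no yes yes

Derivation:
String 1: 'YYC8SP7v' → valid
String 2: 'X6U=Mc8=' → invalid (bad char(s): ['=']; '=' in middle)
String 3: 'snk=' → valid
String 4: 'BYRMkRGe' → valid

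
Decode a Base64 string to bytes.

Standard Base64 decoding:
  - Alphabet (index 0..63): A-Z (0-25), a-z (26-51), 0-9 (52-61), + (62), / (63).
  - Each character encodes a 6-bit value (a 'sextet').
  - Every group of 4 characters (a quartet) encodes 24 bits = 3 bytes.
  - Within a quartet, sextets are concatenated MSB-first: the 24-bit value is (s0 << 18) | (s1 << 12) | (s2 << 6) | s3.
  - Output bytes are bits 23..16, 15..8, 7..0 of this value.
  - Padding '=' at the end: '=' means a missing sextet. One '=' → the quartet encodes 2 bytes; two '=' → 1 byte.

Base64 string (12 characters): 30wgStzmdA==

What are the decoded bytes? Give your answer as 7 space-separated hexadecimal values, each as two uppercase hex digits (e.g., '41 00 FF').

Answer: DF 4C 20 4A DC E6 74

Derivation:
After char 0 ('3'=55): chars_in_quartet=1 acc=0x37 bytes_emitted=0
After char 1 ('0'=52): chars_in_quartet=2 acc=0xDF4 bytes_emitted=0
After char 2 ('w'=48): chars_in_quartet=3 acc=0x37D30 bytes_emitted=0
After char 3 ('g'=32): chars_in_quartet=4 acc=0xDF4C20 -> emit DF 4C 20, reset; bytes_emitted=3
After char 4 ('S'=18): chars_in_quartet=1 acc=0x12 bytes_emitted=3
After char 5 ('t'=45): chars_in_quartet=2 acc=0x4AD bytes_emitted=3
After char 6 ('z'=51): chars_in_quartet=3 acc=0x12B73 bytes_emitted=3
After char 7 ('m'=38): chars_in_quartet=4 acc=0x4ADCE6 -> emit 4A DC E6, reset; bytes_emitted=6
After char 8 ('d'=29): chars_in_quartet=1 acc=0x1D bytes_emitted=6
After char 9 ('A'=0): chars_in_quartet=2 acc=0x740 bytes_emitted=6
Padding '==': partial quartet acc=0x740 -> emit 74; bytes_emitted=7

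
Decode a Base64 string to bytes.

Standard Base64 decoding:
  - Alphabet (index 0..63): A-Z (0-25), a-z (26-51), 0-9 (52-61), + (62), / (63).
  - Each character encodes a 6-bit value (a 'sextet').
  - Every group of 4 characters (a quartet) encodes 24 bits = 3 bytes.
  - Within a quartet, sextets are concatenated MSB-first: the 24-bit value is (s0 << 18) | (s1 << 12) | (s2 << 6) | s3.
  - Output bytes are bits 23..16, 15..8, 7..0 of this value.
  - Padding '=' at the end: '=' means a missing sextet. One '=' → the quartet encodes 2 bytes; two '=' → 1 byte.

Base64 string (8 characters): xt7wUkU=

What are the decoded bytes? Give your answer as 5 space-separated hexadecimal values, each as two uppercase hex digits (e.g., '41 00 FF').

After char 0 ('x'=49): chars_in_quartet=1 acc=0x31 bytes_emitted=0
After char 1 ('t'=45): chars_in_quartet=2 acc=0xC6D bytes_emitted=0
After char 2 ('7'=59): chars_in_quartet=3 acc=0x31B7B bytes_emitted=0
After char 3 ('w'=48): chars_in_quartet=4 acc=0xC6DEF0 -> emit C6 DE F0, reset; bytes_emitted=3
After char 4 ('U'=20): chars_in_quartet=1 acc=0x14 bytes_emitted=3
After char 5 ('k'=36): chars_in_quartet=2 acc=0x524 bytes_emitted=3
After char 6 ('U'=20): chars_in_quartet=3 acc=0x14914 bytes_emitted=3
Padding '=': partial quartet acc=0x14914 -> emit 52 45; bytes_emitted=5

Answer: C6 DE F0 52 45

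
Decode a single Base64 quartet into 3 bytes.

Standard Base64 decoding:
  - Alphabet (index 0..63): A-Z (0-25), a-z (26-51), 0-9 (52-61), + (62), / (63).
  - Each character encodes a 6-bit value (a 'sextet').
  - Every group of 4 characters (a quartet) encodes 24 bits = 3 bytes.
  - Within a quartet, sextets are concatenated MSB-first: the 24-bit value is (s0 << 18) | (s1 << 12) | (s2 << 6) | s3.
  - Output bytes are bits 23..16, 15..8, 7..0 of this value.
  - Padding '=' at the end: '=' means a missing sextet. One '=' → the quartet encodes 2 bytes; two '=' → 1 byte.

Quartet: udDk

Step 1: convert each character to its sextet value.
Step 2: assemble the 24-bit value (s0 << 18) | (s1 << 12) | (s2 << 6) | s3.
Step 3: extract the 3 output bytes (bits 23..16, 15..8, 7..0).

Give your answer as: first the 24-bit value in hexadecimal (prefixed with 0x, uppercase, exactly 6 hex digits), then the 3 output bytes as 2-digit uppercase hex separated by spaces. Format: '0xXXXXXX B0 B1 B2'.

Answer: 0xB9D0E4 B9 D0 E4

Derivation:
Sextets: u=46, d=29, D=3, k=36
24-bit: (46<<18) | (29<<12) | (3<<6) | 36
      = 0xB80000 | 0x01D000 | 0x0000C0 | 0x000024
      = 0xB9D0E4
Bytes: (v>>16)&0xFF=B9, (v>>8)&0xFF=D0, v&0xFF=E4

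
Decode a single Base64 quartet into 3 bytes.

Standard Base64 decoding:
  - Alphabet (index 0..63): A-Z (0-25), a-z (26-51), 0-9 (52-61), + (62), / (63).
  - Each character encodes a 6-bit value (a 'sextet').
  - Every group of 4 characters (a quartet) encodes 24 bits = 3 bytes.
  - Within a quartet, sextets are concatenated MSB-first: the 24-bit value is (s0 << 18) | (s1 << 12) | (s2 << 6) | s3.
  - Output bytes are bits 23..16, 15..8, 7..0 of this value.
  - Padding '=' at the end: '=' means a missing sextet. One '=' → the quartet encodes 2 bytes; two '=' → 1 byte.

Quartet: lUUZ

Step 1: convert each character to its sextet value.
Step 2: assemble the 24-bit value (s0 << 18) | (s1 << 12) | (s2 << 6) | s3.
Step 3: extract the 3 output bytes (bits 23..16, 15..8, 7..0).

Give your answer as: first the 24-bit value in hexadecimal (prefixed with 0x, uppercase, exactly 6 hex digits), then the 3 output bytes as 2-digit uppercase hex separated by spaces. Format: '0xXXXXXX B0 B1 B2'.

Answer: 0x954519 95 45 19

Derivation:
Sextets: l=37, U=20, U=20, Z=25
24-bit: (37<<18) | (20<<12) | (20<<6) | 25
      = 0x940000 | 0x014000 | 0x000500 | 0x000019
      = 0x954519
Bytes: (v>>16)&0xFF=95, (v>>8)&0xFF=45, v&0xFF=19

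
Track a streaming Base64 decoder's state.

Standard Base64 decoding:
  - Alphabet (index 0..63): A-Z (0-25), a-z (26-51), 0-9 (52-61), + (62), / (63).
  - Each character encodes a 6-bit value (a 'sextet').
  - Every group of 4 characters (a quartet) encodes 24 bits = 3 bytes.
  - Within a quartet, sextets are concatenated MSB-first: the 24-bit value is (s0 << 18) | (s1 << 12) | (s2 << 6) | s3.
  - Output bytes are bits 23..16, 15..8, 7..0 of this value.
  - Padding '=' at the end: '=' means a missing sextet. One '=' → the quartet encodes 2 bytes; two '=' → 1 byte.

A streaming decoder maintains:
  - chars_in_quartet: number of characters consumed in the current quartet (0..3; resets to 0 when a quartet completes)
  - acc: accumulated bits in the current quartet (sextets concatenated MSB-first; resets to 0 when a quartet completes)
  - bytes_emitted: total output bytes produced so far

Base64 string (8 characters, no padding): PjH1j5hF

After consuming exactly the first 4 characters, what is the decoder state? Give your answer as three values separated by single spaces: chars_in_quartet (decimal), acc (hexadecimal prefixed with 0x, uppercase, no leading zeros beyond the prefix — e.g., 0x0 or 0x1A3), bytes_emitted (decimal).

After char 0 ('P'=15): chars_in_quartet=1 acc=0xF bytes_emitted=0
After char 1 ('j'=35): chars_in_quartet=2 acc=0x3E3 bytes_emitted=0
After char 2 ('H'=7): chars_in_quartet=3 acc=0xF8C7 bytes_emitted=0
After char 3 ('1'=53): chars_in_quartet=4 acc=0x3E31F5 -> emit 3E 31 F5, reset; bytes_emitted=3

Answer: 0 0x0 3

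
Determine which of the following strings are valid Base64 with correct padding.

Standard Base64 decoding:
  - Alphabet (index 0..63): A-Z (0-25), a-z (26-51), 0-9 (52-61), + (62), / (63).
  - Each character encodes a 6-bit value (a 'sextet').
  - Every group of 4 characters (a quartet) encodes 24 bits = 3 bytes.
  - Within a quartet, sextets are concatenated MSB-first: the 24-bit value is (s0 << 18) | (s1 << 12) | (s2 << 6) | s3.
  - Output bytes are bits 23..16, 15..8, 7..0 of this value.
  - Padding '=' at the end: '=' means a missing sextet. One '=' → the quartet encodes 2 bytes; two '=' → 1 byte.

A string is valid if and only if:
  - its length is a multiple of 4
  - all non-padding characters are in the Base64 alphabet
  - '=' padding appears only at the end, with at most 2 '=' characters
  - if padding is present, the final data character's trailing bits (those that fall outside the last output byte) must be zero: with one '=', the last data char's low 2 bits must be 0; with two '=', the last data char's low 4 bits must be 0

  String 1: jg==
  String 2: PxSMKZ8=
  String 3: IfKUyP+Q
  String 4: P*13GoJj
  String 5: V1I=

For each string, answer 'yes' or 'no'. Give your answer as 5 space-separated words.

Answer: yes yes yes no yes

Derivation:
String 1: 'jg==' → valid
String 2: 'PxSMKZ8=' → valid
String 3: 'IfKUyP+Q' → valid
String 4: 'P*13GoJj' → invalid (bad char(s): ['*'])
String 5: 'V1I=' → valid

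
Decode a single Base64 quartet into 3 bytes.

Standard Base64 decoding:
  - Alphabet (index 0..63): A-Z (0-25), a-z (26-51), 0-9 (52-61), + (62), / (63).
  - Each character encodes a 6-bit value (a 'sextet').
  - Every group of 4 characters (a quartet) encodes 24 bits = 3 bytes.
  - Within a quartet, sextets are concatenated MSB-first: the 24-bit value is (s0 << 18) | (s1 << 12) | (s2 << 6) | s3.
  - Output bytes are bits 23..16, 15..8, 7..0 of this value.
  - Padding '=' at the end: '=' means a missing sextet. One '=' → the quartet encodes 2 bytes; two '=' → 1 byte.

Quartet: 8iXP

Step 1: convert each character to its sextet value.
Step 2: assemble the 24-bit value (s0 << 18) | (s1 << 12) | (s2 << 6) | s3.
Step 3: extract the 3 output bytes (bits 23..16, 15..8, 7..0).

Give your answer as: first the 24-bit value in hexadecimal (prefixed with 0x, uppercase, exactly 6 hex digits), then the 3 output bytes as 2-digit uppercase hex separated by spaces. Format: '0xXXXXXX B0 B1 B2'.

Answer: 0xF225CF F2 25 CF

Derivation:
Sextets: 8=60, i=34, X=23, P=15
24-bit: (60<<18) | (34<<12) | (23<<6) | 15
      = 0xF00000 | 0x022000 | 0x0005C0 | 0x00000F
      = 0xF225CF
Bytes: (v>>16)&0xFF=F2, (v>>8)&0xFF=25, v&0xFF=CF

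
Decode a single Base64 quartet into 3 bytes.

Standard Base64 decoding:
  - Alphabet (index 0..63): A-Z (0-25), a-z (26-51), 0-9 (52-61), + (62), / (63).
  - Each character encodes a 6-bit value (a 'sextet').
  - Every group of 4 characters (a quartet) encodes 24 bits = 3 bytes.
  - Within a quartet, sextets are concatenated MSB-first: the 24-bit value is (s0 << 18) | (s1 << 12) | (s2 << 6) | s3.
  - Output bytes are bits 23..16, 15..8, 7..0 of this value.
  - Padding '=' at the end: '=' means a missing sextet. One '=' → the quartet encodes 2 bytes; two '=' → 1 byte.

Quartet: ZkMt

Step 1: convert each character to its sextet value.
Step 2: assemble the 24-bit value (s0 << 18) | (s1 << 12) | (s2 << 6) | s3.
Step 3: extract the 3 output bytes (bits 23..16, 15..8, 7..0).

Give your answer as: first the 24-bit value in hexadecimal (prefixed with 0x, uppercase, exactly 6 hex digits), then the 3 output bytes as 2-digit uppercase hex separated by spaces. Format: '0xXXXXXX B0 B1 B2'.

Answer: 0x66432D 66 43 2D

Derivation:
Sextets: Z=25, k=36, M=12, t=45
24-bit: (25<<18) | (36<<12) | (12<<6) | 45
      = 0x640000 | 0x024000 | 0x000300 | 0x00002D
      = 0x66432D
Bytes: (v>>16)&0xFF=66, (v>>8)&0xFF=43, v&0xFF=2D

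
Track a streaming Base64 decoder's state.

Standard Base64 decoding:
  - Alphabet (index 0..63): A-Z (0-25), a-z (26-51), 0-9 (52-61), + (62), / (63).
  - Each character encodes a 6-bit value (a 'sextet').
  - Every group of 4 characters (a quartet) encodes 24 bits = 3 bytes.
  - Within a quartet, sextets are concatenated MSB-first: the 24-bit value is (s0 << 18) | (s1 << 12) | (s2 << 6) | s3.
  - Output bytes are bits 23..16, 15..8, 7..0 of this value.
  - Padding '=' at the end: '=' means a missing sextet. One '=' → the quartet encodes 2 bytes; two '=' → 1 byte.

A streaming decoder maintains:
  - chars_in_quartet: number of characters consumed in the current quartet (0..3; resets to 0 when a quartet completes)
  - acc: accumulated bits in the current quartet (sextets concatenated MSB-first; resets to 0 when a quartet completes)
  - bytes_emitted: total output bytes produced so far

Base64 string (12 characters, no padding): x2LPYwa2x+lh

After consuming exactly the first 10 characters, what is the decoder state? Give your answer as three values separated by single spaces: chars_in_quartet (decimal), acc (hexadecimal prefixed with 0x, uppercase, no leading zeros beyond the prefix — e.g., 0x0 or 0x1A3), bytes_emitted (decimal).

After char 0 ('x'=49): chars_in_quartet=1 acc=0x31 bytes_emitted=0
After char 1 ('2'=54): chars_in_quartet=2 acc=0xC76 bytes_emitted=0
After char 2 ('L'=11): chars_in_quartet=3 acc=0x31D8B bytes_emitted=0
After char 3 ('P'=15): chars_in_quartet=4 acc=0xC762CF -> emit C7 62 CF, reset; bytes_emitted=3
After char 4 ('Y'=24): chars_in_quartet=1 acc=0x18 bytes_emitted=3
After char 5 ('w'=48): chars_in_quartet=2 acc=0x630 bytes_emitted=3
After char 6 ('a'=26): chars_in_quartet=3 acc=0x18C1A bytes_emitted=3
After char 7 ('2'=54): chars_in_quartet=4 acc=0x6306B6 -> emit 63 06 B6, reset; bytes_emitted=6
After char 8 ('x'=49): chars_in_quartet=1 acc=0x31 bytes_emitted=6
After char 9 ('+'=62): chars_in_quartet=2 acc=0xC7E bytes_emitted=6

Answer: 2 0xC7E 6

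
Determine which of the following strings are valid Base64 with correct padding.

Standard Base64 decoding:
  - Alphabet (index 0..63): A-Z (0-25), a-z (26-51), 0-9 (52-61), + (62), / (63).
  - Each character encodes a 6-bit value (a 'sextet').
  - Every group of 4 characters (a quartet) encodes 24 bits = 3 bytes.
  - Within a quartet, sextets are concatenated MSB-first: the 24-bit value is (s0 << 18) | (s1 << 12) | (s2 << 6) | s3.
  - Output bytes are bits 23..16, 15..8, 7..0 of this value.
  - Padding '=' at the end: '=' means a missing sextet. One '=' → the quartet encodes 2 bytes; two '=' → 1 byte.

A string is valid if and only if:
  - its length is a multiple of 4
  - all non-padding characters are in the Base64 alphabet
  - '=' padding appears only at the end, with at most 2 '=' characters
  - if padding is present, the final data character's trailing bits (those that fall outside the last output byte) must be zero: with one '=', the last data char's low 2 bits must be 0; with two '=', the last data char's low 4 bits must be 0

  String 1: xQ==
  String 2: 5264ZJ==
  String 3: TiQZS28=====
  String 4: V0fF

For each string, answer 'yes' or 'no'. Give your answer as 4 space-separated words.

String 1: 'xQ==' → valid
String 2: '5264ZJ==' → invalid (bad trailing bits)
String 3: 'TiQZS28=====' → invalid (5 pad chars (max 2))
String 4: 'V0fF' → valid

Answer: yes no no yes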